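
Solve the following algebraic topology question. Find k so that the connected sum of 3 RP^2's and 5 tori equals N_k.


Since a >= 1, the sum is non-orientable; each T^2 can be replaced by RP^2 # RP^2 (since T^2#RP^2 = 3RP^2).
Total crosscaps k = 3 + 2*5 = 13.
Check via chi: chi = 3*1 + 5*0 - (3+5-1)*2 = -11 = 2 - k = -11. Consistent.

13


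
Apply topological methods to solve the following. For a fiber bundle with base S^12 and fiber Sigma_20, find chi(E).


chi(S^12) = 2 (n even), chi(Sigma_20) = 2 - 2*20 = -38.
chi(E) = 2 * (-38) = -76

-76


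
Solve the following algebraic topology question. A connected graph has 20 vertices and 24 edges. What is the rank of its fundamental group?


For a connected graph: rank(pi_1) = b_1 = E - V + 1 = 1 - chi.
chi = V - E = 20 - 24 = -4.
rank = 1 - (-4) = 24 - 20 + 1 = 5

5


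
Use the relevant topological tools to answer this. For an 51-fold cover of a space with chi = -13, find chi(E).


For a finite covering: chi(E) = (number of sheets) * chi(B).
chi(E) = 51 * (-13) = -663

-663


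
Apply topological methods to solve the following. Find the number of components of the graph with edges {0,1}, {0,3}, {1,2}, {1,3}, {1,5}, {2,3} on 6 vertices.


Run DFS/union-find over 6 vertices.
V = 6, E = 6.
Number of components = 2

2


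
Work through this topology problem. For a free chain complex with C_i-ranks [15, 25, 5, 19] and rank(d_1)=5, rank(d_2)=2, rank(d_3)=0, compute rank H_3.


rank H_k = rank(ker d_k) - rank(im d_{k+1}).
rank(ker d_3) = rank(C_3) - rank(d_3) = 19 - 0 = 19.
rank(im d_{3+1}) = 0.
rank H_3 = 19 - 0 = 19

19


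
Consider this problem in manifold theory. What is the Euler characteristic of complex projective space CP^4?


CP^4 has one cell in each even dimension 0, 2, ..., 2*4 (4+1 cells total).
All cells are even-dimensional, so chi = number of cells.
chi = 4 + 1 = 5

5


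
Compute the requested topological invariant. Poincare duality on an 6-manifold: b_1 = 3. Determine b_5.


Poincare duality for closed orientable n-manifolds: b_k = b_{n-k}.
Here n = 6, so b_5 = b_1 = 3

3


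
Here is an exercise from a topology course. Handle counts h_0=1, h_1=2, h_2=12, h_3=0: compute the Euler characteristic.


Handles of index k contribute (-1)^k to chi (same as CW cells).
chi = (1) + (-2) + (12) + (0) = 11

11


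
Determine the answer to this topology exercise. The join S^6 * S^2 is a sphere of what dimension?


Join of spheres: S^m * S^n = S^{m+n+1}.
dim = 6 + 2 + 1 = 9

9


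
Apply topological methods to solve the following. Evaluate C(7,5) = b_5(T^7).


By the Kunneth formula, b_k(T^n) = C(n,k).
b_5(T^7) = C(7,5).
C(7,5) = 7!/(5!*2!) = 21

21


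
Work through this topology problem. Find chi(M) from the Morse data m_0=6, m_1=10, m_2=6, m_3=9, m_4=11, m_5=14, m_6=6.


Morse theory: chi(M) = sum_k (-1)^k m_k where m_k = #(index-k critical points).
= (6) + (-10) + (6) + (-9) + (11) + (-14) + (6) = -4

-4


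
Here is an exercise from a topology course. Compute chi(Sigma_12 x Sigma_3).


chi(Sigma_12) = 2 - 2*12 = -22
chi(Sigma_3) = 2 - 2*3 = -4
chi(product) = (-22) * (-4) = 88

88


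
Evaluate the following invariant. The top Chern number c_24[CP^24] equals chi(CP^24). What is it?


For any closed oriented manifold, <e(TM),[M]> = chi(M).
chi(CP^24) = 24+1 = 25

25


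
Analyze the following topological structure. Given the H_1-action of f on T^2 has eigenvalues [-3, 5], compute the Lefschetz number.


For a torus self-map: L(f) = det(I - A) where A acts on H_1.
L(f) = (1--3) * (1-5) = 4 * -4 = -16

-16


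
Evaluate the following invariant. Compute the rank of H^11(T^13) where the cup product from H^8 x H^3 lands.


Cup product: H^p x H^q -> H^{p+q}; here p+q = 8+3 = 11.
rank H^k(T^n) = C(n,k).
C(13,11) = 78

78


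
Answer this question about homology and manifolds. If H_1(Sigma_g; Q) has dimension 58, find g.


For a closed orientable surface: b_1 = 2g.
58 = 2g
g = 58 / 2 = 29

29


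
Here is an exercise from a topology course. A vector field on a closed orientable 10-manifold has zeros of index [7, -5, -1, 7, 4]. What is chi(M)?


Poincare-Hopf: chi(M) = sum of indices of zeros.
chi = (7) + (-5) + (-1) + (7) + (4) = 12

12


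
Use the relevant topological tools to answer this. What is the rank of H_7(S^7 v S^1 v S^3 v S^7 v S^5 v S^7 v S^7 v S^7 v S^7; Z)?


For a wedge of spheres, H_k (k>0) is free on one generator per sphere of dimension k.
Spheres of dimension 7: count = 6.
b_7 = 6

6


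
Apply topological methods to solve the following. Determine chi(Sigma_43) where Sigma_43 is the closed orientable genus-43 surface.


For a closed orientable surface of genus g: chi = 2 - 2g.
Here g = 43.
chi = 2 - 2*43 = 2 - 86 = -84

-84


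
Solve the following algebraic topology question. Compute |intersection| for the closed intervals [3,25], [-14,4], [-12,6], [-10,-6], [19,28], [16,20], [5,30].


Intersection = [max(a_i), min(b_i)] = [19, -6].
Since 19 > -6, the intersection is empty.
Length = 0

0


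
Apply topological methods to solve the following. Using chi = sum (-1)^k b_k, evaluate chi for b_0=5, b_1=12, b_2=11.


chi = sum_k (-1)^k b_k.
= (5) + (-12) + (11)
= 4

4


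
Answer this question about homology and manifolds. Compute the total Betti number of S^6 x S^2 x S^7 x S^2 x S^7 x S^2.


Total Betti number is multiplicative under products.
Each S^d (d>=1) has total Betti number 2.
There are 6 sphere factors.
Total = 2^6 = 64

64


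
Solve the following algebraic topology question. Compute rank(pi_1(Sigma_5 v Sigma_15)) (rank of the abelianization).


For a wedge: H_1(A v B) = H_1(A) + H_1(B).
b_1(Sigma_5) = 10, b_1(Sigma_15) = 30.
b_1 = 10 + 30 = 40

40


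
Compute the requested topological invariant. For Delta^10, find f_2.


Delta^10 has 10+1 vertices. A 2-face is a choice of 2+1 vertices.
f_2 = C(10+1, 2+1) = C(11,3) = 165

165


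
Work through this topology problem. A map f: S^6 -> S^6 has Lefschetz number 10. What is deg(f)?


L(f) = 1 + (-1)^6 deg(f) on S^6.
10 = 1 + (-1)^6 * deg(f)
(-1)^6 * deg(f) = 9
deg(f) = 9

9


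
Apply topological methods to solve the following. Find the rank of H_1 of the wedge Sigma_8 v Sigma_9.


For a wedge: H_1(A v B) = H_1(A) + H_1(B).
b_1(Sigma_8) = 16, b_1(Sigma_9) = 18.
b_1 = 16 + 18 = 34

34


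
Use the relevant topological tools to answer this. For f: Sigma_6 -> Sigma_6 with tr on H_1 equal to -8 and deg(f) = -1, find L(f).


L(f) = tr(f_0*) - tr(f_1*) + tr(f_2*).
= 1 - (-8) + (-1)
= 8

8


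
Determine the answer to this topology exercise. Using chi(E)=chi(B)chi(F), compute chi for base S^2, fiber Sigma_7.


chi(S^2) = 2 (n even), chi(Sigma_7) = 2 - 2*7 = -12.
chi(E) = 2 * (-12) = -24

-24


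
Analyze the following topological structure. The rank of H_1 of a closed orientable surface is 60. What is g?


For a closed orientable surface: b_1 = 2g.
60 = 2g
g = 60 / 2 = 30

30


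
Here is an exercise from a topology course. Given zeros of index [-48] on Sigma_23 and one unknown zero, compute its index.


Poincare-Hopf: sum of indices = chi(M).
chi(Sigma_23) = 2 - 2*23 = -44.
Sum of known indices = -48.
x = chi - (sum known) = -44 - (-48) = 4

4


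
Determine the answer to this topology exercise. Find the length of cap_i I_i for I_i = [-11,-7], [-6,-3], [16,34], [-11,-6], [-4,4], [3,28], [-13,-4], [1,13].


Intersection = [max(a_i), min(b_i)] = [16, -7].
Since 16 > -7, the intersection is empty.
Length = 0

0


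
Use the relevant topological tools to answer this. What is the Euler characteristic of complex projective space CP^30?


CP^30 has one cell in each even dimension 0, 2, ..., 2*30 (30+1 cells total).
All cells are even-dimensional, so chi = number of cells.
chi = 30 + 1 = 31

31


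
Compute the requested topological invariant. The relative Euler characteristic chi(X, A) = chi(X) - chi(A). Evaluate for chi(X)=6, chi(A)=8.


Relative Euler characteristic: chi(X, A) = chi(X) - chi(A).
= 6 - (8) = -2

-2


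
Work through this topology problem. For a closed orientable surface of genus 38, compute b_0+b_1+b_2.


For Sigma_38: b_0 = 1, b_1 = 2g = 76, b_2 = 1.
Total = 1 + 76 + 1 = 78

78


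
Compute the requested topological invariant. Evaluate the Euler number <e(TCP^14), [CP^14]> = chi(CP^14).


For any closed oriented manifold, <e(TM),[M]> = chi(M).
chi(CP^14) = 14+1 = 15

15


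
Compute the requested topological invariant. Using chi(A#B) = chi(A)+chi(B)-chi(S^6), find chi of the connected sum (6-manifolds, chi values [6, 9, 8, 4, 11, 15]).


For n-manifolds: chi(A#B) = chi(A) + chi(B) - chi(S^6).
chi(S^6) = 1 + (-1)^6 = 2.
chi(#) = (sum chi_i) - (6-1)*chi(S^6) = 53 - 5*2 = 43

43


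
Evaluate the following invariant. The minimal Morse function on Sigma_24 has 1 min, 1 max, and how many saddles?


A perfect Morse function has m_k = b_k.
For Sigma_24: b_0=1, b_1=2g=48, b_2=1.
Saddles m_1 = 2g = 48

48


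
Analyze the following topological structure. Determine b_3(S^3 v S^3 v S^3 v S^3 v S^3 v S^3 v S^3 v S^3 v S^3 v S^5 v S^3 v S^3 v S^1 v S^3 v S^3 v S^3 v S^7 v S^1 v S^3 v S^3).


For a wedge of spheres, H_k (k>0) is free on one generator per sphere of dimension k.
Spheres of dimension 3: count = 16.
b_3 = 16

16


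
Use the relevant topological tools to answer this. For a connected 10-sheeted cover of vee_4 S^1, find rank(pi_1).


Nielsen-Schreier: an index-n subgroup of F_r is free of rank 1 + n(r-1).
Equivalently: chi(cover) = n*chi(base); chi(vee_r S^1) = 1 - 4 = -3.
chi(E) = 10*(-3) = -30; rank = 1 - chi(E) = 1 - (-30) = 31.
rank = 1 + 10*(4-1) = 1 + 30 = 31

31


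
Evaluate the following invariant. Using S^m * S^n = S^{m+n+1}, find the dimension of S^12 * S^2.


Join of spheres: S^m * S^n = S^{m+n+1}.
dim = 12 + 2 + 1 = 15

15


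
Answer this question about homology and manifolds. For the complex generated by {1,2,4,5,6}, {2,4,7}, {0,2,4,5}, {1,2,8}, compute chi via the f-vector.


Enumerate all faces; f-vector: f_0=8, f_1=17, f_2=15, f_3=6, f_4=1.
chi = sum (-1)^k f_k = 1

1


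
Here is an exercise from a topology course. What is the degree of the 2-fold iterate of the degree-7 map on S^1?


deg(f) = 7. Degree is multiplicative: deg(f^2) = (deg f)^2.
deg(f^2) = (7)^2 = 49

49


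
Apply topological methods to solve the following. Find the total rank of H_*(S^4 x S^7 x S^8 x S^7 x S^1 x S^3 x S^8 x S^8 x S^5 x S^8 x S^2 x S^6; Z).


Total Betti number is multiplicative under products.
Each S^d (d>=1) has total Betti number 2.
There are 12 sphere factors.
Total = 2^12 = 4096

4096


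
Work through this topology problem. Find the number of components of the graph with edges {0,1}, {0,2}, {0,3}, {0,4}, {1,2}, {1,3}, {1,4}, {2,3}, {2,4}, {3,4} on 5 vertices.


Run DFS/union-find over 5 vertices.
V = 5, E = 10.
Number of components = 1

1


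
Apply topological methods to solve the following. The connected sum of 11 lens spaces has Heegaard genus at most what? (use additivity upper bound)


Heegaard genus satisfies g(A#B) <= g(A) + g(B).
Each lens space has g = 1.
Upper bound: 11 * 1 = 11

11


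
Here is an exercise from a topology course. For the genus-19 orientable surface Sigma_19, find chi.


For a closed orientable surface of genus g: chi = 2 - 2g.
Here g = 19.
chi = 2 - 2*19 = 2 - 38 = -36

-36


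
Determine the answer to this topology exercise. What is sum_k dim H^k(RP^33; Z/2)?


H^k(RP^33; Z/2) = Z/2 for each 0 <= k <= 33.
Total dimension = 33 + 1 = 34

34


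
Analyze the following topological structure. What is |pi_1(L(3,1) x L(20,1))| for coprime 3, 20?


pi_1(X x Y) = pi_1(X) x pi_1(Y).
pi_1(L(3,1)) = Z/3, pi_1(L(20,1)) = Z/20.
|Z/3 x Z/20| = 3 * 20 = 60

60


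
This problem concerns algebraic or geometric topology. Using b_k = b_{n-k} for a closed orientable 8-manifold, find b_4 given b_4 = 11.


Poincare duality for closed orientable n-manifolds: b_k = b_{n-k}.
Here n = 8, so b_4 = b_4 = 11

11


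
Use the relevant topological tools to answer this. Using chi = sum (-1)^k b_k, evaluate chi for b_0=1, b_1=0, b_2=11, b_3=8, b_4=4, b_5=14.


chi = sum_k (-1)^k b_k.
= (1) + (0) + (11) + (-8) + (4) + (-14)
= -6

-6


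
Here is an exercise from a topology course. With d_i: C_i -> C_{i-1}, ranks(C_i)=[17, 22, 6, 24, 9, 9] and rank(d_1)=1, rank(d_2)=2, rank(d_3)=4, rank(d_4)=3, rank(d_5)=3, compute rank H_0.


rank H_k = rank(ker d_k) - rank(im d_{k+1}).
rank(ker d_0) = rank(C_0) - rank(d_0) = 17 - 0 = 17.
rank(im d_{0+1}) = 1.
rank H_0 = 17 - 1 = 16

16


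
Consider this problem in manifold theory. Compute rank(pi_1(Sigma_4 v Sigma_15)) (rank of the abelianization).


For a wedge: H_1(A v B) = H_1(A) + H_1(B).
b_1(Sigma_4) = 8, b_1(Sigma_15) = 30.
b_1 = 8 + 30 = 38

38


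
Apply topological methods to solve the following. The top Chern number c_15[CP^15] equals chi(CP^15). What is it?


For any closed oriented manifold, <e(TM),[M]> = chi(M).
chi(CP^15) = 15+1 = 16

16


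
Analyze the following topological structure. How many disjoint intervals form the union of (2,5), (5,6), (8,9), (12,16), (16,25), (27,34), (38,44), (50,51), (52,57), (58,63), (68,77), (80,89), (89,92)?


Sort and merge overlapping open intervals.
Merged: (2,5), (5,6), (8,9), (12,16), (16,25), (27,34), (38,44), (50,51), (52,57), (58,63), (68,77), (80,89), (89,92).
Number of components = 13

13


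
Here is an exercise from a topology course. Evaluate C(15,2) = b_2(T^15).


By the Kunneth formula, b_k(T^n) = C(n,k).
b_2(T^15) = C(15,2).
C(15,2) = 15!/(2!*13!) = 105

105


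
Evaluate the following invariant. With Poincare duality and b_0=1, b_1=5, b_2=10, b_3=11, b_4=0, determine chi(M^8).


By Poincare duality b_k = b_{8-k}, so full Betti numbers: b_0=1, b_1=5, b_2=10, b_3=11, b_4=0, b_5=11, b_6=10, b_7=5, b_8=1.
chi = sum (-1)^k b_k = -10

-10


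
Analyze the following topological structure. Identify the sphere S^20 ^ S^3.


S^m ^ S^n = S^{m+n}.
k = 20 + 3 = 23

23


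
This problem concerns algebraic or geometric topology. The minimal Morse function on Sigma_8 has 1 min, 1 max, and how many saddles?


A perfect Morse function has m_k = b_k.
For Sigma_8: b_0=1, b_1=2g=16, b_2=1.
Saddles m_1 = 2g = 16

16


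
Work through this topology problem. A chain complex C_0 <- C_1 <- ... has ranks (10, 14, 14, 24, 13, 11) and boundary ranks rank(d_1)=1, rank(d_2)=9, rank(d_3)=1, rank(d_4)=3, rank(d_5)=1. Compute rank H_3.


rank H_k = rank(ker d_k) - rank(im d_{k+1}).
rank(ker d_3) = rank(C_3) - rank(d_3) = 24 - 1 = 23.
rank(im d_{3+1}) = 3.
rank H_3 = 23 - 3 = 20

20


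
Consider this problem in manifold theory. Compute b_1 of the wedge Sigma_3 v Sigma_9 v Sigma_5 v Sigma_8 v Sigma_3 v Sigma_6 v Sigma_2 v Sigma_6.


For a wedge X v Y: reduced H_k(X v Y) = H_k(X) + H_k(Y).
Each Sigma_g contributes b_1 = 2g.
b_1 = 6 + 18 + 10 + 16 + 6 + 12 + 4 + 12 = 84

84


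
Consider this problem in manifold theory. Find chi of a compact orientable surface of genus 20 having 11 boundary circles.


For a compact orientable surface with genus g and b boundary components: chi = 2 - 2g - b.
chi = 2 - 2*20 - 11 = 2 - 40 - 11 = -49

-49


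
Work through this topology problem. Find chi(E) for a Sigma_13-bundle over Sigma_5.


For a fiber bundle F -> E -> B (with CW structure): chi(E) = chi(B) * chi(F).
chi(Sigma_5) = -8, chi(Sigma_13) = -24.
chi(E) = (-8) * (-24) = 192

192


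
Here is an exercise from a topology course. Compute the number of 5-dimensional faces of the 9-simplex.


Delta^9 has 9+1 vertices. A 5-face is a choice of 5+1 vertices.
f_5 = C(9+1, 5+1) = C(10,6) = 210

210


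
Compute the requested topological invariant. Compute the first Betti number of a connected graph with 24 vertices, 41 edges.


For a connected graph: rank(pi_1) = b_1 = E - V + 1 = 1 - chi.
chi = V - E = 24 - 41 = -17.
rank = 1 - (-17) = 41 - 24 + 1 = 18

18


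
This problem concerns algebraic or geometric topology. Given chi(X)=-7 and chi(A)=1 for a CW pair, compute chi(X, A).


Relative Euler characteristic: chi(X, A) = chi(X) - chi(A).
= -7 - (1) = -8

-8


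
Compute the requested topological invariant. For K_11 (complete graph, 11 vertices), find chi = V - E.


K_11: V = 11, E = C(11,2) = 55.
chi = V - E = 11 - 55 = -44

-44


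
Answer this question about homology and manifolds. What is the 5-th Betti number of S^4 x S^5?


Each S^d has Poincare polynomial 1 + t^d.
The product S^4 x S^5 has Poincare polynomial prod(1+t^d_i).
Expanding: b_0=1, b_4=1, b_5=1, b_9=1.
b_5 = 1

1


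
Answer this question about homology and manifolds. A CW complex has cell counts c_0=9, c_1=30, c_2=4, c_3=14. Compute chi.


chi = sum_k (-1)^k c_k.
= (-1)^0*9 + (-1)^1*30 + (-1)^2*4 + (-1)^3*14
= (9) + (-30) + (4) + (-14)
= -31

-31


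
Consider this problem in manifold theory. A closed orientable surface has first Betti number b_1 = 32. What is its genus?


For a closed orientable surface: b_1 = 2g.
32 = 2g
g = 32 / 2 = 16

16


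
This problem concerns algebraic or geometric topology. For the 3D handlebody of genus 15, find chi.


A genus-g handlebody deformation retracts to a wedge of g circles.
chi(vee_g S^1) = 1 - g.
chi(H_15) = 1 - 15 = -14

-14


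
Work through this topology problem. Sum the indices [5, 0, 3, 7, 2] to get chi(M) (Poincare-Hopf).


Poincare-Hopf: chi(M) = sum of indices of zeros.
chi = (5) + (0) + (3) + (7) + (2) = 17

17


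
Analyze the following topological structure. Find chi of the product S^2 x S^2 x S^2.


chi is multiplicative: chi(X x Y) = chi(X) chi(Y).
Each even-dim sphere has chi = 2. There are 3 factors.
chi = 2^3 = 8

8


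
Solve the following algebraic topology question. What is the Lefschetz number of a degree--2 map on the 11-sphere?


On S^11: L(f) = tr(f_0*) + (-1)^11 tr(f_11*) = 1 + (-1)^11 * deg(f).
L(f) = 1 + (-1)^11 * -2 = 1 + 2 = 3

3


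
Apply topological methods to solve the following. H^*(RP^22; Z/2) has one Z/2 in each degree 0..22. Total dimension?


H^k(RP^22; Z/2) = Z/2 for each 0 <= k <= 22.
Total dimension = 22 + 1 = 23

23


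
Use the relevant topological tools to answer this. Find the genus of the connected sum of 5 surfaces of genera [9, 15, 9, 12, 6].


Genus is additive under connected sum of orientable surfaces.
g = 9 + 15 + 9 + 12 + 6 = 51

51


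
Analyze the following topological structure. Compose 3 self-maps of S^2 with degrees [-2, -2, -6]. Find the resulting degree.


Degree is multiplicative: deg(composition) = product of degrees.
= (-2) * (-2) * (-6) = -24

-24


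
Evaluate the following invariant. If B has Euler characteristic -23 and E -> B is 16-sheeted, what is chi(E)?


For a finite covering: chi(E) = (number of sheets) * chi(B).
chi(E) = 16 * (-23) = -368

-368


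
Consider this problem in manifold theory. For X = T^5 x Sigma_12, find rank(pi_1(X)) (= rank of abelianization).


pi_1(A x B) = pi_1(A) x pi_1(B); rank of abelianization = b_1.
b_1(T^5) = 5, b_1(Sigma_12) = 2*12 = 24.
b_1(product) = 5 + 24 = 29

29


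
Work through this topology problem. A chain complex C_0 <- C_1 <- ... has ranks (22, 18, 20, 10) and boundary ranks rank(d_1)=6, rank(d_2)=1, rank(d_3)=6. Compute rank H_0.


rank H_k = rank(ker d_k) - rank(im d_{k+1}).
rank(ker d_0) = rank(C_0) - rank(d_0) = 22 - 0 = 22.
rank(im d_{0+1}) = 6.
rank H_0 = 22 - 6 = 16

16


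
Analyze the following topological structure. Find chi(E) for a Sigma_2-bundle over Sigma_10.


For a fiber bundle F -> E -> B (with CW structure): chi(E) = chi(B) * chi(F).
chi(Sigma_10) = -18, chi(Sigma_2) = -2.
chi(E) = (-18) * (-2) = 36

36


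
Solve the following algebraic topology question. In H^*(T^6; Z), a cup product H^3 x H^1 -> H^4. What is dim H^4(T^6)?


Cup product: H^p x H^q -> H^{p+q}; here p+q = 3+1 = 4.
rank H^k(T^n) = C(n,k).
C(6,4) = 15

15


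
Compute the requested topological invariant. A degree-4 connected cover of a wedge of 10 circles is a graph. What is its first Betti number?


Nielsen-Schreier: an index-n subgroup of F_r is free of rank 1 + n(r-1).
Equivalently: chi(cover) = n*chi(base); chi(vee_r S^1) = 1 - 10 = -9.
chi(E) = 4*(-9) = -36; rank = 1 - chi(E) = 1 - (-36) = 37.
rank = 1 + 4*(10-1) = 1 + 36 = 37

37


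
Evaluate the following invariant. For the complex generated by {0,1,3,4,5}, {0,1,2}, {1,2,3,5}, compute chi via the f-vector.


Enumerate all faces; f-vector: f_0=6, f_1=14, f_2=14, f_3=6, f_4=1.
chi = sum (-1)^k f_k = 1

1


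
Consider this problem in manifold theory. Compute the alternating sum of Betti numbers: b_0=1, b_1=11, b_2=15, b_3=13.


chi = sum_k (-1)^k b_k.
= (1) + (-11) + (15) + (-13)
= -8

-8


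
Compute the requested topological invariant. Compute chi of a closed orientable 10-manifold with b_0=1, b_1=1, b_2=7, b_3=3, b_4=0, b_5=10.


By Poincare duality b_k = b_{10-k}, so full Betti numbers: b_0=1, b_1=1, b_2=7, b_3=3, b_4=0, b_5=10, b_6=0, b_7=3, b_8=7, b_9=1, b_10=1.
chi = sum (-1)^k b_k = -2

-2


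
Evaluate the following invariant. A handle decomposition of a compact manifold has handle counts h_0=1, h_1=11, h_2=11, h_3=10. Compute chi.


Handles of index k contribute (-1)^k to chi (same as CW cells).
chi = (1) + (-11) + (11) + (-10) = -9

-9


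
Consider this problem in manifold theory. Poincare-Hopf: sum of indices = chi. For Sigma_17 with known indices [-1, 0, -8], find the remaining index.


Poincare-Hopf: sum of indices = chi(M).
chi(Sigma_17) = 2 - 2*17 = -32.
Sum of known indices = -9.
x = chi - (sum known) = -32 - (-9) = -23

-23


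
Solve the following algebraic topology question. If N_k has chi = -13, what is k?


chi = 2 - k for closed non-orientable surfaces with k crosscaps.
-13 = 2 - k
k = 2 - (-13) = 15

15


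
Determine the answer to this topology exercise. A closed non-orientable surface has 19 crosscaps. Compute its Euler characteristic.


For a non-orientable closed surface with k crosscaps: chi = 2 - k.
Here k = 19.
chi = 2 - 19 = -17

-17


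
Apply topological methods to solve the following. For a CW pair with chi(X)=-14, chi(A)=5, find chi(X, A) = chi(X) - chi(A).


Relative Euler characteristic: chi(X, A) = chi(X) - chi(A).
= -14 - (5) = -19

-19


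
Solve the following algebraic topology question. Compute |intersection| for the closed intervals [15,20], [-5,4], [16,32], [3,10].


Intersection = [max(a_i), min(b_i)] = [16, 4].
Since 16 > 4, the intersection is empty.
Length = 0

0


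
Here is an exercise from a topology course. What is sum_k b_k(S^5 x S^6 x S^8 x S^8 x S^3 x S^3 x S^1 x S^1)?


Total Betti number is multiplicative under products.
Each S^d (d>=1) has total Betti number 2.
There are 8 sphere factors.
Total = 2^8 = 256

256


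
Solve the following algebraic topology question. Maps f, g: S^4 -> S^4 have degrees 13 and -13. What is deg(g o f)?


Degree is multiplicative under composition: deg(g o f) = deg(g) * deg(f).
= -13 * 13 = -169

-169


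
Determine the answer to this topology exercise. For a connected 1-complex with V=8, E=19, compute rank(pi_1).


For a connected graph: rank(pi_1) = b_1 = E - V + 1 = 1 - chi.
chi = V - E = 8 - 19 = -11.
rank = 1 - (-11) = 19 - 8 + 1 = 12

12


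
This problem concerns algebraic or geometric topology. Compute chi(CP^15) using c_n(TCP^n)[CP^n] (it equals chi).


For any closed oriented manifold, <e(TM),[M]> = chi(M).
chi(CP^15) = 15+1 = 16

16


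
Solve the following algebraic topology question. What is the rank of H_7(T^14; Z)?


By the Kunneth formula, b_k(T^n) = C(n,k).
b_7(T^14) = C(14,7).
C(14,7) = 14!/(7!*7!) = 3432

3432


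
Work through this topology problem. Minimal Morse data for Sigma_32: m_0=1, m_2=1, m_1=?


A perfect Morse function has m_k = b_k.
For Sigma_32: b_0=1, b_1=2g=64, b_2=1.
Saddles m_1 = 2g = 64

64


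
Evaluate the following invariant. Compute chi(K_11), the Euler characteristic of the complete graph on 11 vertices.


K_11: V = 11, E = C(11,2) = 55.
chi = V - E = 11 - 55 = -44

-44


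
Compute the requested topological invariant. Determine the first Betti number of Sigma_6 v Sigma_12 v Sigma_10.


For a wedge X v Y: reduced H_k(X v Y) = H_k(X) + H_k(Y).
Each Sigma_g contributes b_1 = 2g.
b_1 = 12 + 24 + 20 = 56

56


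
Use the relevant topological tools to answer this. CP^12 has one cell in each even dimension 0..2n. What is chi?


CP^12 has one cell in each even dimension 0, 2, ..., 2*12 (12+1 cells total).
All cells are even-dimensional, so chi = number of cells.
chi = 12 + 1 = 13

13


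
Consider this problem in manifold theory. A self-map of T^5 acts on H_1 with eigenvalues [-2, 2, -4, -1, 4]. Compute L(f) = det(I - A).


For a torus self-map: L(f) = det(I - A) where A acts on H_1.
L(f) = (1--2) * (1-2) * (1--4) * (1--1) * (1-4) = 3 * -1 * 5 * 2 * -3 = 90

90


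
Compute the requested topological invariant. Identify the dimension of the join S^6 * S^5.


Join of spheres: S^m * S^n = S^{m+n+1}.
dim = 6 + 5 + 1 = 12

12


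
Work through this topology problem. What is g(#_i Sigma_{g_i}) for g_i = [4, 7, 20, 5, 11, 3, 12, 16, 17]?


Genus is additive under connected sum of orientable surfaces.
g = 4 + 7 + 20 + 5 + 11 + 3 + 12 + 16 + 17 = 95

95


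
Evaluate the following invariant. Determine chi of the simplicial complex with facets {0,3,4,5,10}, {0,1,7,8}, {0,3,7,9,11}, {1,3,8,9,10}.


Enumerate all faces; f-vector: f_0=10, f_1=31, f_2=34, f_3=16, f_4=3.
chi = sum (-1)^k f_k = 0

0


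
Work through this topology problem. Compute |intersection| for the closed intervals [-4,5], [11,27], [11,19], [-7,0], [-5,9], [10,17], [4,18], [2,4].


Intersection = [max(a_i), min(b_i)] = [11, 0].
Since 11 > 0, the intersection is empty.
Length = 0

0


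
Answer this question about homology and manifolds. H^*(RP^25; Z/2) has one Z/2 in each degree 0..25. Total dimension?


H^k(RP^25; Z/2) = Z/2 for each 0 <= k <= 25.
Total dimension = 25 + 1 = 26

26


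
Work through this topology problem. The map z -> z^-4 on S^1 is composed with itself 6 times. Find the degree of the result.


deg(f) = -4. Degree is multiplicative: deg(f^6) = (deg f)^6.
deg(f^6) = (-4)^6 = 4096

4096


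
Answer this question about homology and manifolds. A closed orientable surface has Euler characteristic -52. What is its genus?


chi = 2 - 2g for closed orientable surfaces.
-52 = 2 - 2g
2g = 2 - (-52) = 54
g = 27

27


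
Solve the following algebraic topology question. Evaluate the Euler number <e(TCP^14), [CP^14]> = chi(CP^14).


For any closed oriented manifold, <e(TM),[M]> = chi(M).
chi(CP^14) = 14+1 = 15

15


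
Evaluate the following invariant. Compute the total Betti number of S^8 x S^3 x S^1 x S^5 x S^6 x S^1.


Total Betti number is multiplicative under products.
Each S^d (d>=1) has total Betti number 2.
There are 6 sphere factors.
Total = 2^6 = 64

64


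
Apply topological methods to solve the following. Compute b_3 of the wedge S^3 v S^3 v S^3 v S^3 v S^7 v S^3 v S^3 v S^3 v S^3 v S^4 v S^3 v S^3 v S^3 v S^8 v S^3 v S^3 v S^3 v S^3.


For a wedge of spheres, H_k (k>0) is free on one generator per sphere of dimension k.
Spheres of dimension 3: count = 15.
b_3 = 15

15


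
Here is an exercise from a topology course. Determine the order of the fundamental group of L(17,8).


pi_1(L(p,q)) = Z/pZ for any q coprime to p.
|pi_1(L(17,8))| = 17

17


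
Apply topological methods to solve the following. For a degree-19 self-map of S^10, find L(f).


On S^10: L(f) = tr(f_0*) + (-1)^10 tr(f_10*) = 1 + (-1)^10 * deg(f).
L(f) = 1 + (-1)^10 * 19 = 1 + 19 = 20

20


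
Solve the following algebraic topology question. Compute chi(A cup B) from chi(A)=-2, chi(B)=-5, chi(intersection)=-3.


chi(A cup B) = chi(A) + chi(B) - chi(A cap B)
= -2 + (-5) - (-3)
= -4

-4


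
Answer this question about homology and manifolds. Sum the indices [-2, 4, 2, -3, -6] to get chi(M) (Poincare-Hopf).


Poincare-Hopf: chi(M) = sum of indices of zeros.
chi = (-2) + (4) + (2) + (-3) + (-6) = -5

-5


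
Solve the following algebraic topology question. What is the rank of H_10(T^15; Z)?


By the Kunneth formula, b_k(T^n) = C(n,k).
b_10(T^15) = C(15,10).
C(15,10) = 15!/(10!*5!) = 3003

3003


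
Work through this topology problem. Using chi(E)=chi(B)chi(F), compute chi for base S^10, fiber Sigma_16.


chi(S^10) = 2 (n even), chi(Sigma_16) = 2 - 2*16 = -30.
chi(E) = 2 * (-30) = -60

-60


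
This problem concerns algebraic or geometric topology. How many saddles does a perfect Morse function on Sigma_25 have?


A perfect Morse function has m_k = b_k.
For Sigma_25: b_0=1, b_1=2g=50, b_2=1.
Saddles m_1 = 2g = 50

50


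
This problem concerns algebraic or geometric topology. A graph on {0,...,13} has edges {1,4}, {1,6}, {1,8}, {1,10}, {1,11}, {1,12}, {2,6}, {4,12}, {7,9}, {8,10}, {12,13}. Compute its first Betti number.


b_1 = E - V + (number of components).
E = 11, V = 14, components = 5.
b_1 = 11 - 14 + 5 = 2

2


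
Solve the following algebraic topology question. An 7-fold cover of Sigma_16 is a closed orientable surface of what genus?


For an n-sheeted cover: chi(E) = n * chi(B).
chi(Sigma_16) = 2 - 2*16 = -30.
chi(E) = 7 * (-30) = -210.
genus(E) = (2 - chi(E))/2 = (2 - (-210))/2 = 212/2 = 106

106


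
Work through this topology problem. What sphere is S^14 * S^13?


Join of spheres: S^m * S^n = S^{m+n+1}.
dim = 14 + 13 + 1 = 28

28


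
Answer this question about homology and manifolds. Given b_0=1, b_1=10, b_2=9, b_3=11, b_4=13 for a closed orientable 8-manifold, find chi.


By Poincare duality b_k = b_{8-k}, so full Betti numbers: b_0=1, b_1=10, b_2=9, b_3=11, b_4=13, b_5=11, b_6=9, b_7=10, b_8=1.
chi = sum (-1)^k b_k = -9

-9


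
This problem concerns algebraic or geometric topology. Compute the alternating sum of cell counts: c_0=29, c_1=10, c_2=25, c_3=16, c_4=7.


chi = sum_k (-1)^k c_k.
= (-1)^0*29 + (-1)^1*10 + (-1)^2*25 + (-1)^3*16 + (-1)^4*7
= (29) + (-10) + (25) + (-16) + (7)
= 35

35


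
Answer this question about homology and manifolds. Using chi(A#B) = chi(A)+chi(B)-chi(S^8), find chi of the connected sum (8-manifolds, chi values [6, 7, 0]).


For n-manifolds: chi(A#B) = chi(A) + chi(B) - chi(S^8).
chi(S^8) = 1 + (-1)^8 = 2.
chi(#) = (sum chi_i) - (3-1)*chi(S^8) = 13 - 2*2 = 9

9


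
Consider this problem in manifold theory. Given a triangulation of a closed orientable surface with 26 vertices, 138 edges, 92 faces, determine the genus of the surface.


chi = V - E + F = 26 - 138 + 92 = -20
For orientable closed surface: chi = 2 - 2g, so g = (2 - chi)/2.
g = (2 - (-20)) / 2 = 22 / 2 = 11

11


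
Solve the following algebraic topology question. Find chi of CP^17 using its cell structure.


CP^17 has one cell in each even dimension 0, 2, ..., 2*17 (17+1 cells total).
All cells are even-dimensional, so chi = number of cells.
chi = 17 + 1 = 18

18


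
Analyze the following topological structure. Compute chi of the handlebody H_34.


A genus-g handlebody deformation retracts to a wedge of g circles.
chi(vee_g S^1) = 1 - g.
chi(H_34) = 1 - 34 = -33

-33


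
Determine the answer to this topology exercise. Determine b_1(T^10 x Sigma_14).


pi_1(A x B) = pi_1(A) x pi_1(B); rank of abelianization = b_1.
b_1(T^10) = 10, b_1(Sigma_14) = 2*14 = 28.
b_1(product) = 10 + 28 = 38

38


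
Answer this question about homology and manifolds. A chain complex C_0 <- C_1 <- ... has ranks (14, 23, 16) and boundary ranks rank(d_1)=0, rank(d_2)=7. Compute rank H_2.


rank H_k = rank(ker d_k) - rank(im d_{k+1}).
rank(ker d_2) = rank(C_2) - rank(d_2) = 16 - 7 = 9.
rank(im d_{2+1}) = 0.
rank H_2 = 9 - 0 = 9

9


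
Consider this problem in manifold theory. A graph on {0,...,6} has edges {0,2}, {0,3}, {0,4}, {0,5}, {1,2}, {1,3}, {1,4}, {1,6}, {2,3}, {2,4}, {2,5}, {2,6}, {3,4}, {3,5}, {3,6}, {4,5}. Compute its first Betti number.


b_1 = E - V + (number of components).
E = 16, V = 7, components = 1.
b_1 = 16 - 7 + 1 = 10

10


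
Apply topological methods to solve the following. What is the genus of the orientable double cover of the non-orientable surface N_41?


chi(N_41) = 2 - 41 = -39.
Double cover: chi(Sigma_g) = 2 * chi(N_41) = 2*(-39) = -78.
2 - 2g = -78, so g = (2 - (-78))/2 = 80/2 = 40

40


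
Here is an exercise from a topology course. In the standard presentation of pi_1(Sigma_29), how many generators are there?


Standard presentation: pi_1(Sigma_g) = <a_1,b_1,...,a_g,b_g | [a_1,b_1]...[a_g,b_g] = 1>.
Number of generators = 2g = 2*29 = 58

58


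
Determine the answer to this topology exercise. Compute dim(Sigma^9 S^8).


Each suspension raises dimension by 1: Sigma S^n = S^{n+1}.
Sigma^9 S^8 = S^{8+9} = S^17

17


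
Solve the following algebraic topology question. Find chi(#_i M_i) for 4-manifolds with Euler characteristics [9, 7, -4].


For n-manifolds: chi(A#B) = chi(A) + chi(B) - chi(S^4).
chi(S^4) = 1 + (-1)^4 = 2.
chi(#) = (sum chi_i) - (3-1)*chi(S^4) = 12 - 2*2 = 8

8


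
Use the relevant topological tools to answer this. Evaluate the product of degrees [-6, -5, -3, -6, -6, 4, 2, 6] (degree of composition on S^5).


Degree is multiplicative: deg(composition) = product of degrees.
= (-6) * (-5) * (-3) * (-6) * (-6) * (4) * (2) * (6) = -155520

-155520


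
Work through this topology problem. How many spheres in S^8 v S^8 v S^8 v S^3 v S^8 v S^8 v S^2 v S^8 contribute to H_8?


For a wedge of spheres, H_k (k>0) is free on one generator per sphere of dimension k.
Spheres of dimension 8: count = 6.
b_8 = 6

6


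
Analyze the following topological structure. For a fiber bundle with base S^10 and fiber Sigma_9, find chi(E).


chi(S^10) = 2 (n even), chi(Sigma_9) = 2 - 2*9 = -16.
chi(E) = 2 * (-16) = -32

-32


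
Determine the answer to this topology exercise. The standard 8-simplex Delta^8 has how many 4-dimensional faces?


Delta^8 has 8+1 vertices. A 4-face is a choice of 4+1 vertices.
f_4 = C(8+1, 4+1) = C(9,5) = 126

126


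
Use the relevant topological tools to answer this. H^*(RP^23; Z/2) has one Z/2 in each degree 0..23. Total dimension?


H^k(RP^23; Z/2) = Z/2 for each 0 <= k <= 23.
Total dimension = 23 + 1 = 24

24


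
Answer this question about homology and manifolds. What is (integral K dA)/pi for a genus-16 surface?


Gauss-Bonnet: integral K dA = 2*pi*chi(M).
chi(Sigma_16) = 2 - 2*16 = -30.
(integral K dA)/pi = 2*chi = 2*(-30) = -60

-60


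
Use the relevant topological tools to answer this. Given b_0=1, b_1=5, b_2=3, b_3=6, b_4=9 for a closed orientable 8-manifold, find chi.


By Poincare duality b_k = b_{8-k}, so full Betti numbers: b_0=1, b_1=5, b_2=3, b_3=6, b_4=9, b_5=6, b_6=3, b_7=5, b_8=1.
chi = sum (-1)^k b_k = -5

-5


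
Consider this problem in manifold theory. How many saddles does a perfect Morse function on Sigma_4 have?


A perfect Morse function has m_k = b_k.
For Sigma_4: b_0=1, b_1=2g=8, b_2=1.
Saddles m_1 = 2g = 8

8


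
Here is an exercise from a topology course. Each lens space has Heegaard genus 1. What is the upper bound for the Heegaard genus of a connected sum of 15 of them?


Heegaard genus satisfies g(A#B) <= g(A) + g(B).
Each lens space has g = 1.
Upper bound: 15 * 1 = 15

15


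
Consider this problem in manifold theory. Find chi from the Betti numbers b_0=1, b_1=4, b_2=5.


chi = sum_k (-1)^k b_k.
= (1) + (-4) + (5)
= 2

2


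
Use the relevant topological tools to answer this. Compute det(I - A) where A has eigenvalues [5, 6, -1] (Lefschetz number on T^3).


For a torus self-map: L(f) = det(I - A) where A acts on H_1.
L(f) = (1-5) * (1-6) * (1--1) = -4 * -5 * 2 = 40

40


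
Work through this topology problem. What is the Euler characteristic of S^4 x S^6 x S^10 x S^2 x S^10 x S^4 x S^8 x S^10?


chi is multiplicative: chi(X x Y) = chi(X) chi(Y).
Each even-dim sphere has chi = 2. There are 8 factors.
chi = 2^8 = 256

256


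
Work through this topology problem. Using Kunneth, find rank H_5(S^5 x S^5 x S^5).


Each S^d has Poincare polynomial 1 + t^d.
The product S^5 x S^5 x S^5 has Poincare polynomial prod(1+t^d_i).
Expanding: b_0=1, b_5=3, b_10=3, b_15=1.
b_5 = 3

3


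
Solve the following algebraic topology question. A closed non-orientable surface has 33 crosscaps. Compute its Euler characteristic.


For a non-orientable closed surface with k crosscaps: chi = 2 - k.
Here k = 33.
chi = 2 - 33 = -31

-31


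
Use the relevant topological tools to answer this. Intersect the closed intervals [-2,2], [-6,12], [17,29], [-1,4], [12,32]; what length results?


Intersection = [max(a_i), min(b_i)] = [17, 2].
Since 17 > 2, the intersection is empty.
Length = 0

0


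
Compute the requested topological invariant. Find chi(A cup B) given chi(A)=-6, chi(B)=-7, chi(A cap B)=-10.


chi(A cup B) = chi(A) + chi(B) - chi(A cap B)
= -6 + (-7) - (-10)
= -3

-3


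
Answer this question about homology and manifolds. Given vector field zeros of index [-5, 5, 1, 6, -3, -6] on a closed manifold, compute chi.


Poincare-Hopf: chi(M) = sum of indices of zeros.
chi = (-5) + (5) + (1) + (6) + (-3) + (-6) = -2

-2


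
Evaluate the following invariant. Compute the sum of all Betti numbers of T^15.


b_k(T^15) = C(15,k), so the sum over k is sum_k C(15,k) = 2^15.
Total = 2^15 = 32768

32768


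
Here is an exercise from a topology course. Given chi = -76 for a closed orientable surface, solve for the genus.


chi = 2 - 2g for closed orientable surfaces.
-76 = 2 - 2g
2g = 2 - (-76) = 78
g = 39

39


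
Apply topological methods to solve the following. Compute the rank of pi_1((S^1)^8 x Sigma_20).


pi_1(A x B) = pi_1(A) x pi_1(B); rank of abelianization = b_1.
b_1(T^8) = 8, b_1(Sigma_20) = 2*20 = 40.
b_1(product) = 8 + 40 = 48

48


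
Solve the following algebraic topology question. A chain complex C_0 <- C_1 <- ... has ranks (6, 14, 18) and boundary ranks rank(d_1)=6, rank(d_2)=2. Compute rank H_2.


rank H_k = rank(ker d_k) - rank(im d_{k+1}).
rank(ker d_2) = rank(C_2) - rank(d_2) = 18 - 2 = 16.
rank(im d_{2+1}) = 0.
rank H_2 = 16 - 0 = 16

16


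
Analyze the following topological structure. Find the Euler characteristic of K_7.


K_7: V = 7, E = C(7,2) = 21.
chi = V - E = 7 - 21 = -14

-14


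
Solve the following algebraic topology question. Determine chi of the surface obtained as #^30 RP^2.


For a non-orientable closed surface with k crosscaps: chi = 2 - k.
Here k = 30.
chi = 2 - 30 = -28

-28


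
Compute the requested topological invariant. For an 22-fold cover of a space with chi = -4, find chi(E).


For a finite covering: chi(E) = (number of sheets) * chi(B).
chi(E) = 22 * (-4) = -88

-88


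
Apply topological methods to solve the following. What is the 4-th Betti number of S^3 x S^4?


Each S^d has Poincare polynomial 1 + t^d.
The product S^3 x S^4 has Poincare polynomial prod(1+t^d_i).
Expanding: b_0=1, b_3=1, b_4=1, b_7=1.
b_4 = 1

1


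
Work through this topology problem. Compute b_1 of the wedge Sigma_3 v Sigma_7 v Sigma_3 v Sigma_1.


For a wedge X v Y: reduced H_k(X v Y) = H_k(X) + H_k(Y).
Each Sigma_g contributes b_1 = 2g.
b_1 = 6 + 14 + 6 + 2 = 28

28


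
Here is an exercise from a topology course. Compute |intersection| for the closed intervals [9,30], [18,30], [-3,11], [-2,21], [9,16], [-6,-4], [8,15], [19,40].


Intersection = [max(a_i), min(b_i)] = [19, -4].
Since 19 > -4, the intersection is empty.
Length = 0

0


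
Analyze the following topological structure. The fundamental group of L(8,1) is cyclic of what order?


pi_1(L(p,q)) = Z/pZ for any q coprime to p.
|pi_1(L(8,1))| = 8

8
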